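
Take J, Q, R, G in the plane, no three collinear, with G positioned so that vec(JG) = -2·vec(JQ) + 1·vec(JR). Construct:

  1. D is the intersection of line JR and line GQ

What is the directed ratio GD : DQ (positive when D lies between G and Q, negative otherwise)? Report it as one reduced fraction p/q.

Assign J = (0, 0), Q = (1, 0), R = (0, 1), G = (-2, 1) — the answer is frame-independent, so this choice is without loss of generality.
1. D is the intersection of line JR and line GQ ⇒ D = (0, 1/3)
D = G + t·(Q−G) with t = 2/3, so GD:DQ = t:(1−t) = 2/3:1/3

GD:DQ = 2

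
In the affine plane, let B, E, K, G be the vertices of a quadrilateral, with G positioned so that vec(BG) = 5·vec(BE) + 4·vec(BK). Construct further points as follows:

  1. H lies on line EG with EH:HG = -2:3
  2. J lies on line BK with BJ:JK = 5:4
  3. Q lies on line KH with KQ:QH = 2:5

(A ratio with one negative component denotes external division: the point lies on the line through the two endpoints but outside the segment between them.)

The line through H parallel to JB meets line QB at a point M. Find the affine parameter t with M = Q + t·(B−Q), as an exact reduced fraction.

t = -5/2

Set B = (0, 0), E = (1, 0), K = (0, 1), G = (5, 4); any affine frame gives the same invariant.
1. H lies on line EG with EH:HG = -2:3 ⇒ H = (-7, -8)
2. J lies on line BK with BJ:JK = 5:4 ⇒ J = (0, 5/9)
3. Q lies on line KH with KQ:QH = 2:5 ⇒ Q = (-2, -11/7)
through H parallel to JB: direction (0, -5/9); meets QB at M = (-7, -11/2)
M = Q + t·(B−Q) with t = -5/2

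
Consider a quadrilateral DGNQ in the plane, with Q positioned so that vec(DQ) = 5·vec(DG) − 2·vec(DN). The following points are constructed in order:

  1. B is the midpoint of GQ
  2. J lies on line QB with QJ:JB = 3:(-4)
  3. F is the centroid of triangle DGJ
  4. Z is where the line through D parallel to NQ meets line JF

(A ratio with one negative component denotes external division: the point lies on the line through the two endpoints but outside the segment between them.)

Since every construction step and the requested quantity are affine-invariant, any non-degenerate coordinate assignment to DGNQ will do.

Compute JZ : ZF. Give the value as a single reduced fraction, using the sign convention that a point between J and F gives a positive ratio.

Work in coordinates with D = (0, 0), G = (1, 0), N = (0, 1), Q = (5, -2).
1. B is the midpoint of GQ ⇒ B = (3, -1)
2. J lies on line QB with QJ:JB = 3:(-4) ⇒ J = (11, -5)
3. F is the centroid of triangle DGJ ⇒ F = (4, -5/3)
4. Z is where the line through D parallel to NQ meets line JF ⇒ Z = (-25/13, 15/13)
Z = J + t·(F−J) with t = 24/13, so JZ:ZF = t:(1−t) = 24/13:-11/13

JZ:ZF = -24/11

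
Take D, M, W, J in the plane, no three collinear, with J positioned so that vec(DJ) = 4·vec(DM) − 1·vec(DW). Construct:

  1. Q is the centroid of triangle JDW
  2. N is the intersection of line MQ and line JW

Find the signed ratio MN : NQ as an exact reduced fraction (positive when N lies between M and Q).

MN:NQ = -3/2

Choose coordinates D = (0, 0), M = (1, 0), W = (0, 1), J = (4, -1).
1. Q is the centroid of triangle JDW ⇒ Q = (4/3, 0)
2. N is the intersection of line MQ and line JW ⇒ N = (2, 0)
N = M + t·(Q−M) with t = 3, so MN:NQ = t:(1−t) = 3:-2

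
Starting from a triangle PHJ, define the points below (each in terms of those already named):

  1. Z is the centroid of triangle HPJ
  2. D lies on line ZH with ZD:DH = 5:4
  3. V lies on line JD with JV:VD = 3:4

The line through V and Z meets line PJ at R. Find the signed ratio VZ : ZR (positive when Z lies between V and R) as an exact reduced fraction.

Set P = (0, 0), H = (1, 0), J = (0, 1); any affine frame gives the same invariant.
1. Z is the centroid of triangle HPJ ⇒ Z = (1/3, 1/3)
2. D lies on line ZH with ZD:DH = 5:4 ⇒ D = (19/27, 4/27)
3. V lies on line JD with JV:VD = 3:4 ⇒ V = (19/63, 40/63)
line VZ meets PJ at R = (0, 7/2)
Z = V + t·(R−V) with t = -2/19, so VZ:ZR = -2/19:21/19

VZ:ZR = -2/21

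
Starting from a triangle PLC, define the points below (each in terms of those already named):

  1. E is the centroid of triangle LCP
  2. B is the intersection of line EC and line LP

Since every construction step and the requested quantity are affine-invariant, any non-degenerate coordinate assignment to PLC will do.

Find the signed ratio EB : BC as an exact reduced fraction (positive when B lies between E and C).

EB:BC = -1/3

Assign P = (0, 0), L = (1, 0), C = (0, 1) — the answer is frame-independent, so this choice is without loss of generality.
1. E is the centroid of triangle LCP ⇒ E = (1/3, 1/3)
2. B is the intersection of line EC and line LP ⇒ B = (1/2, 0)
B = E + t·(C−E) with t = -1/2, so EB:BC = t:(1−t) = -1/2:3/2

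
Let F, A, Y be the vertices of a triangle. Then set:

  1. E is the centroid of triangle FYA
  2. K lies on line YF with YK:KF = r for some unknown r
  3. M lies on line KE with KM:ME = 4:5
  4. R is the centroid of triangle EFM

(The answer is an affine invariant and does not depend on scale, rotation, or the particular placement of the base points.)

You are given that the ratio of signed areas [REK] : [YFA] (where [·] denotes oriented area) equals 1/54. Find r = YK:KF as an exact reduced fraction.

r = 5

Assign F = (0, 0), A = (1, 0), Y = (0, 1) — the answer is frame-independent, so this choice is without loss of generality.
1. E is the centroid of triangle FYA ⇒ E = (1/3, 1/3)
2. With YK:KF = r, write λ = r/(r+1) so K = Y + λ·(F−Y); K is affine-linear in λ
3. M lies on line KE with KM:ME = 4:5 ⇒ M is an affine combination of earlier points and hence also affine-linear in λ
4. R is the centroid of triangle EFM ⇒ R is an affine combination of earlier points and hence also affine-linear in λ
Every point depending on K is an affine combination of K and λ-independent points, so each such coordinate is linear in λ; the λ² term in each signed area is a multiple of (F−Y)×(F−Y) = 0, so 2·[REK] and 2·[YFA] are each linear in λ. Evaluating at λ=0 and λ=1:
  2·[REK] = -1/9·λ + 1/9,   2·[YFA] = 1
So [REK]:[YFA] = (-1/9·λ + 1/9) / (1). Setting this equal to 1/54:
  -1/9·λ + 1/9 = 1/54·(1)  ⇒  λ = 5/6
Then r = λ/(1−λ) = (5/6)/(1/6) = 5. Check: with r = 5, K = (0, 1/6) and [REK]:[YFA] = 1/54 as required.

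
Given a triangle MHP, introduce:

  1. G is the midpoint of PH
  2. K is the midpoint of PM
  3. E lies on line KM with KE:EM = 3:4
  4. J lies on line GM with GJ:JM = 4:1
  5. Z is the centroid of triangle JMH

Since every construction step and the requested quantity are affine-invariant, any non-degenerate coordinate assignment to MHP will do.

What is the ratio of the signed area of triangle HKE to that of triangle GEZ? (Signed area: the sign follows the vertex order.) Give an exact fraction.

[HKE]:[GEZ] = 45/43

Work in coordinates with M = (0, 0), H = (1, 0), P = (0, 1).
1. G is the midpoint of PH ⇒ G = (1/2, 1/2)
2. K is the midpoint of PM ⇒ K = (0, 1/2)
3. E lies on line KM with KE:EM = 3:4 ⇒ E = (0, 2/7)
4. J lies on line GM with GJ:JM = 4:1 ⇒ J = (1/10, 1/10)
5. Z is the centroid of triangle JMH ⇒ Z = (11/30, 1/30)
2·[HKE] = 3/14, 2·[GEZ] = 43/210
[HKE]:[GEZ] = 3/14:43/210 = 45/43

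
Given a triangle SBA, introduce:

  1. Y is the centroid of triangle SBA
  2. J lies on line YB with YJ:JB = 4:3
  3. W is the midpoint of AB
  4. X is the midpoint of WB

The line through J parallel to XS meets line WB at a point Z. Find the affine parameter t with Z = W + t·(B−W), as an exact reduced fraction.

Work in coordinates with S = (0, 0), B = (1, 0), A = (0, 1).
1. Y is the centroid of triangle SBA ⇒ Y = (1/3, 1/3)
2. J lies on line YB with YJ:JB = 4:3 ⇒ J = (5/7, 1/7)
3. W is the midpoint of AB ⇒ W = (1/2, 1/2)
4. X is the midpoint of WB ⇒ X = (3/4, 1/4)
through J parallel to XS: direction (-3/4, -1/4); meets WB at Z = (23/28, 5/28)
Z = W + t·(B−W) with t = 9/14

t = 9/14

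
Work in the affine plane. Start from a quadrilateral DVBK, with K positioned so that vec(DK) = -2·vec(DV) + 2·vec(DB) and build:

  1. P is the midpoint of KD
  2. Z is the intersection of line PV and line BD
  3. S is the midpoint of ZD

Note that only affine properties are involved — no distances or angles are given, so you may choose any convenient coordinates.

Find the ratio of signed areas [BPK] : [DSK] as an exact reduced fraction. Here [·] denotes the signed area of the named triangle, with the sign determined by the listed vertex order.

Choose coordinates D = (0, 0), V = (1, 0), B = (0, 1), K = (-2, 2).
1. P is the midpoint of KD ⇒ P = (-1, 1)
2. Z is the intersection of line PV and line BD ⇒ Z = (0, 1/2)
3. S is the midpoint of ZD ⇒ S = (0, 1/4)
2·[BPK] = -1, 2·[DSK] = 1/2
[BPK]:[DSK] = -1:1/2 = -2

[BPK]:[DSK] = -2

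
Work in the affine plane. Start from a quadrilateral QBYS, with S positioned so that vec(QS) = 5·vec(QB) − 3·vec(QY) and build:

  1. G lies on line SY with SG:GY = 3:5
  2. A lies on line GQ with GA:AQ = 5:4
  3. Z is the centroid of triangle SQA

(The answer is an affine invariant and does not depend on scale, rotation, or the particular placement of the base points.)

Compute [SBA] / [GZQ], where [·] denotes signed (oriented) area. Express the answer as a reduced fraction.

[SBA]:[GZQ] = -12/5

Set Q = (0, 0), B = (1, 0), Y = (0, 1), S = (5, -3); any affine frame gives the same invariant.
1. G lies on line SY with SG:GY = 3:5 ⇒ G = (25/8, -3/2)
2. A lies on line GQ with GA:AQ = 5:4 ⇒ A = (25/18, -2/3)
3. Z is the centroid of triangle SQA ⇒ Z = (115/54, -11/9)
2·[SBA] = 3/2, 2·[GZQ] = -5/8
[SBA]:[GZQ] = 3/2:-5/8 = -12/5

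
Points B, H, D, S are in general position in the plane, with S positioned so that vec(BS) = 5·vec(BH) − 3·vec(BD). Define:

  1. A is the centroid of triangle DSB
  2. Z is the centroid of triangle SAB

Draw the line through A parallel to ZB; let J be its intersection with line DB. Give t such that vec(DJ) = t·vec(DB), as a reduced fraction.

t = 3/4

Work in coordinates with B = (0, 0), H = (1, 0), D = (0, 1), S = (5, -3).
1. A is the centroid of triangle DSB ⇒ A = (5/3, -2/3)
2. Z is the centroid of triangle SAB ⇒ Z = (20/9, -11/9)
through A parallel to ZB: direction (-20/9, 11/9); meets DB at J = (0, 1/4)
J = D + t·(B−D) with t = 3/4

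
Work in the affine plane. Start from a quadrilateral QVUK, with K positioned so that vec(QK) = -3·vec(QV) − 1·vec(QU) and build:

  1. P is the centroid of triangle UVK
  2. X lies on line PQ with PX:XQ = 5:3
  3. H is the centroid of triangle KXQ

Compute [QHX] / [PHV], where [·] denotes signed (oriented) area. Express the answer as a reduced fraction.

[QHX]:[PHV] = -3/20

Work in coordinates with Q = (0, 0), V = (1, 0), U = (0, 1), K = (-3, -1).
1. P is the centroid of triangle UVK ⇒ P = (-2/3, 0)
2. X lies on line PQ with PX:XQ = 5:3 ⇒ X = (-1/4, 0)
3. H is the centroid of triangle KXQ ⇒ H = (-13/12, -1/3)
2·[QHX] = -1/12, 2·[PHV] = 5/9
[QHX]:[PHV] = -1/12:5/9 = -3/20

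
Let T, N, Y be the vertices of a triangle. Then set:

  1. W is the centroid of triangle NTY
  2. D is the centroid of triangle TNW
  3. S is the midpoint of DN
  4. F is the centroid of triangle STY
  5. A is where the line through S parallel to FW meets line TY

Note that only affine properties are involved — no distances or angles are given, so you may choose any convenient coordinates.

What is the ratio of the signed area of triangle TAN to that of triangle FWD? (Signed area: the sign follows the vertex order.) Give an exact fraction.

[TAN]:[FWD] = 54/5

Work in coordinates with T = (0, 0), N = (1, 0), Y = (0, 1).
1. W is the centroid of triangle NTY ⇒ W = (1/3, 1/3)
2. D is the centroid of triangle TNW ⇒ D = (4/9, 1/9)
3. S is the midpoint of DN ⇒ S = (13/18, 1/18)
4. F is the centroid of triangle STY ⇒ F = (13/54, 19/54)
5. A is where the line through S parallel to FW meets line TY ⇒ A = (0, 1/5)
2·[TAN] = -1/5, 2·[FWD] = -1/54
[TAN]:[FWD] = -1/5:-1/54 = 54/5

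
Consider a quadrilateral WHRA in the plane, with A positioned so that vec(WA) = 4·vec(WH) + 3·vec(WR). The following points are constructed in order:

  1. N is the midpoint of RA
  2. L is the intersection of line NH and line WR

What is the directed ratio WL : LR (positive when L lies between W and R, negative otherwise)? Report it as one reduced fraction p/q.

WL:LR = -2/3

Set W = (0, 0), H = (1, 0), R = (0, 1), A = (4, 3); any affine frame gives the same invariant.
1. N is the midpoint of RA ⇒ N = (2, 2)
2. L is the intersection of line NH and line WR ⇒ L = (0, -2)
L = W + t·(R−W) with t = -2, so WL:LR = t:(1−t) = -2:3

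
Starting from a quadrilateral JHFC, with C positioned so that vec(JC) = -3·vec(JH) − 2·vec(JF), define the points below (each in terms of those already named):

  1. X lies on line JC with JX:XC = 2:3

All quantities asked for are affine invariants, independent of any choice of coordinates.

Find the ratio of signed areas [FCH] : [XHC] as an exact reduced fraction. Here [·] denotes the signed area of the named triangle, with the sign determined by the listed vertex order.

[FCH]:[XHC] = -5

Work in coordinates with J = (0, 0), H = (1, 0), F = (0, 1), C = (-3, -2).
1. X lies on line JC with JX:XC = 2:3 ⇒ X = (-6/5, -4/5)
2·[FCH] = 6, 2·[XHC] = -6/5
[FCH]:[XHC] = 6:-6/5 = -5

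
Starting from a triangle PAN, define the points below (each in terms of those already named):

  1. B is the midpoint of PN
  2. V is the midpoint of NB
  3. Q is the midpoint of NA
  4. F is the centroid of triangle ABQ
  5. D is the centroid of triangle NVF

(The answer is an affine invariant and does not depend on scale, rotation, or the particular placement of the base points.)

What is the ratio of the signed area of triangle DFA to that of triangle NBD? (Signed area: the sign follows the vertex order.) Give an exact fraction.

Assign P = (0, 0), A = (1, 0), N = (0, 1) — the answer is frame-independent, so this choice is without loss of generality.
1. B is the midpoint of PN ⇒ B = (0, 1/2)
2. V is the midpoint of NB ⇒ V = (0, 3/4)
3. Q is the midpoint of NA ⇒ Q = (1/2, 1/2)
4. F is the centroid of triangle ABQ ⇒ F = (1/2, 1/3)
5. D is the centroid of triangle NVF ⇒ D = (1/6, 25/36)
2·[DFA] = 5/72, 2·[NBD] = 1/12
[DFA]:[NBD] = 5/72:1/12 = 5/6

[DFA]:[NBD] = 5/6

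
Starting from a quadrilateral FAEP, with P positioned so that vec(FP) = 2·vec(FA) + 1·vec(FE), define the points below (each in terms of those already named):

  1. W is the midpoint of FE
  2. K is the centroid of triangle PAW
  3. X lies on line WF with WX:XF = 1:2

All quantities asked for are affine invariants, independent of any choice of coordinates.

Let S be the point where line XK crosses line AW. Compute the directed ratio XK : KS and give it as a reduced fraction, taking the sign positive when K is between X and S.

Choose coordinates F = (0, 0), A = (1, 0), E = (0, 1), P = (2, 1).
1. W is the midpoint of FE ⇒ W = (0, 1/2)
2. K is the centroid of triangle PAW ⇒ K = (1, 1/2)
3. X lies on line WF with WX:XF = 1:2 ⇒ X = (0, 1/3)
line XK meets AW at S = (1/4, 3/8)
K = X + t·(S−X) with t = 4, so XK:KS = 4:-3

XK:KS = -4/3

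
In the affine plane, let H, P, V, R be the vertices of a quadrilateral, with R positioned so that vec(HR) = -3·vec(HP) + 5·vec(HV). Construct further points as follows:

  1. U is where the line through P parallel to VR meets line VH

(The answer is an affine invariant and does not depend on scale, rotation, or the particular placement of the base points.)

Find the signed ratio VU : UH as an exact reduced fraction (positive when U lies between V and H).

Assign H = (0, 0), P = (1, 0), V = (0, 1), R = (-3, 5) — the answer is frame-independent, so this choice is without loss of generality.
1. U is where the line through P parallel to VR meets line VH ⇒ U = (0, 4/3)
U = V + t·(H−V) with t = -1/3, so VU:UH = t:(1−t) = -1/3:4/3

VU:UH = -1/4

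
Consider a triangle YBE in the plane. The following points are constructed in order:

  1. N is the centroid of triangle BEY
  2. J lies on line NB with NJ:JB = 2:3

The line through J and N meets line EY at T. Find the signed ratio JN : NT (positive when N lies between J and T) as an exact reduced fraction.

JN:NT = 4/5

Set Y = (0, 0), B = (1, 0), E = (0, 1); any affine frame gives the same invariant.
1. N is the centroid of triangle BEY ⇒ N = (1/3, 1/3)
2. J lies on line NB with NJ:JB = 2:3 ⇒ J = (3/5, 1/5)
line JN meets EY at T = (0, 1/2)
N = J + t·(T−J) with t = 4/9, so JN:NT = 4/9:5/9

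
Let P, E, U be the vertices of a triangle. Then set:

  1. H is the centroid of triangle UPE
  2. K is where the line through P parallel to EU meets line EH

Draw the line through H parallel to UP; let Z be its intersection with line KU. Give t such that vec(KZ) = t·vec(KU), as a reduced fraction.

t = 4/3

Choose coordinates P = (0, 0), E = (1, 0), U = (0, 1).
1. H is the centroid of triangle UPE ⇒ H = (1/3, 1/3)
2. K is where the line through P parallel to EU meets line EH ⇒ K = (-1, 1)
through H parallel to UP: direction (0, -1); meets KU at Z = (1/3, 1)
Z = K + t·(U−K) with t = 4/3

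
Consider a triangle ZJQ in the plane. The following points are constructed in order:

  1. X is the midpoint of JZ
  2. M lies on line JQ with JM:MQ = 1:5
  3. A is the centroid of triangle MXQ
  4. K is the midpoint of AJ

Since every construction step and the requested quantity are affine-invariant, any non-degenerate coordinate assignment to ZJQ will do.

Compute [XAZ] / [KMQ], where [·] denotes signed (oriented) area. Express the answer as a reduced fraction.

Set Z = (0, 0), J = (1, 0), Q = (0, 1); any affine frame gives the same invariant.
1. X is the midpoint of JZ ⇒ X = (1/2, 0)
2. M lies on line JQ with JM:MQ = 1:5 ⇒ M = (5/6, 1/6)
3. A is the centroid of triangle MXQ ⇒ A = (4/9, 7/18)
4. K is the midpoint of AJ ⇒ K = (13/18, 7/36)
2·[XAZ] = 7/36, 2·[KMQ] = 5/72
[XAZ]:[KMQ] = 7/36:5/72 = 14/5

[XAZ]:[KMQ] = 14/5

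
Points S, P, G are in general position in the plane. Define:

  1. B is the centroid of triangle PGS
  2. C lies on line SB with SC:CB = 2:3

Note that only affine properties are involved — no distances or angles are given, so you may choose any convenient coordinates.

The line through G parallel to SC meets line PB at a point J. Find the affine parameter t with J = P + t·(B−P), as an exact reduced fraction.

t = 2

Work in coordinates with S = (0, 0), P = (1, 0), G = (0, 1).
1. B is the centroid of triangle PGS ⇒ B = (1/3, 1/3)
2. C lies on line SB with SC:CB = 2:3 ⇒ C = (2/15, 2/15)
through G parallel to SC: direction (2/15, 2/15); meets PB at J = (-1/3, 2/3)
J = P + t·(B−P) with t = 2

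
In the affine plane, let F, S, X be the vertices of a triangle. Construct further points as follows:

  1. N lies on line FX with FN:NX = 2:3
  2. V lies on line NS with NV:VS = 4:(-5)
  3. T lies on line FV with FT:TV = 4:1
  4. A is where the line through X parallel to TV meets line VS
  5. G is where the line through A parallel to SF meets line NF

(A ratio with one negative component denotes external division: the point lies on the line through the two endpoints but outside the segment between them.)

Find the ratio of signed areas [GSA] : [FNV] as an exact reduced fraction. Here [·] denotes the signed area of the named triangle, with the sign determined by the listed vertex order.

[GSA]:[FNV] = -15/2

Choose coordinates F = (0, 0), S = (1, 0), X = (0, 1).
1. N lies on line FX with FN:NX = 2:3 ⇒ N = (0, 2/5)
2. V lies on line NS with NV:VS = 4:(-5) ⇒ V = (-4, 2)
3. T lies on line FV with FT:TV = 4:1 ⇒ T = (-16/5, 8/5)
4. A is where the line through X parallel to TV meets line VS ⇒ A = (6, -2)
5. G is where the line through A parallel to SF meets line NF ⇒ G = (0, -2)
2·[GSA] = -12, 2·[FNV] = 8/5
[GSA]:[FNV] = -12:8/5 = -15/2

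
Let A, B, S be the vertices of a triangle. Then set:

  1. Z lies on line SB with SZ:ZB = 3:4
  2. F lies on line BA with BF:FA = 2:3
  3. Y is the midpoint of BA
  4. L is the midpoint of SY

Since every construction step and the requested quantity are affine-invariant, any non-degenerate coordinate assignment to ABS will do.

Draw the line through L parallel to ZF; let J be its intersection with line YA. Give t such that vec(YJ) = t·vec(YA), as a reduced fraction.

t = 1/5

Work in coordinates with A = (0, 0), B = (1, 0), S = (0, 1).
1. Z lies on line SB with SZ:ZB = 3:4 ⇒ Z = (3/7, 4/7)
2. F lies on line BA with BF:FA = 2:3 ⇒ F = (3/5, 0)
3. Y is the midpoint of BA ⇒ Y = (1/2, 0)
4. L is the midpoint of SY ⇒ L = (1/4, 1/2)
through L parallel to ZF: direction (6/35, -4/7); meets YA at J = (2/5, 0)
J = Y + t·(A−Y) with t = 1/5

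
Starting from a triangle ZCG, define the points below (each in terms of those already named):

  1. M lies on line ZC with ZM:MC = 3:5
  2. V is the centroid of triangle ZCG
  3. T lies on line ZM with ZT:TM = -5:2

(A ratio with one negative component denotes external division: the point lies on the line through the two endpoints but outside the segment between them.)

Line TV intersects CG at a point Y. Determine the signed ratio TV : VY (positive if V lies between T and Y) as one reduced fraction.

Choose coordinates Z = (0, 0), C = (1, 0), G = (0, 1).
1. M lies on line ZC with ZM:MC = 3:5 ⇒ M = (3/8, 0)
2. V is the centroid of triangle ZCG ⇒ V = (1/3, 1/3)
3. T lies on line ZM with ZT:TM = -5:2 ⇒ T = (5/8, 0)
line TV meets CG at Y = (-2, 3)
V = T + t·(Y−T) with t = 1/9, so TV:VY = 1/9:8/9

TV:VY = 1/8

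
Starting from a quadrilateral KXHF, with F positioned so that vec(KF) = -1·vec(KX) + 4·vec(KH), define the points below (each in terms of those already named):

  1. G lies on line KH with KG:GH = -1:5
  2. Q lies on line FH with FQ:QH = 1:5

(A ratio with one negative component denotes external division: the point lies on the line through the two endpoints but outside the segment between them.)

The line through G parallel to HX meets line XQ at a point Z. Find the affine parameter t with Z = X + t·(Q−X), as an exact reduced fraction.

Assign K = (0, 0), X = (1, 0), H = (0, 1), F = (-1, 4) — the answer is frame-independent, so this choice is without loss of generality.
1. G lies on line KH with KG:GH = -1:5 ⇒ G = (0, -1/4)
2. Q lies on line FH with FQ:QH = 1:5 ⇒ Q = (-5/6, 7/2)
through G parallel to HX: direction (1, -1); meets XQ at Z = (19/8, -21/8)
Z = X + t·(Q−X) with t = -3/4

t = -3/4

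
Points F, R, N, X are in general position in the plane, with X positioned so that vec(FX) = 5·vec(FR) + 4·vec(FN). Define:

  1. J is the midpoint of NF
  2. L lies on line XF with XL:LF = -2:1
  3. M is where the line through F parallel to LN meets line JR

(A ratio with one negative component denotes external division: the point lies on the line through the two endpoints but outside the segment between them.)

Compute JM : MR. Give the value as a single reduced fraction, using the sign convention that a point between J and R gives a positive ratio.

JM:MR = 1/2

Choose coordinates F = (0, 0), R = (1, 0), N = (0, 1), X = (5, 4).
1. J is the midpoint of NF ⇒ J = (0, 1/2)
2. L lies on line XF with XL:LF = -2:1 ⇒ L = (-5, -4)
3. M is where the line through F parallel to LN meets line JR ⇒ M = (1/3, 1/3)
M = J + t·(R−J) with t = 1/3, so JM:MR = t:(1−t) = 1/3:2/3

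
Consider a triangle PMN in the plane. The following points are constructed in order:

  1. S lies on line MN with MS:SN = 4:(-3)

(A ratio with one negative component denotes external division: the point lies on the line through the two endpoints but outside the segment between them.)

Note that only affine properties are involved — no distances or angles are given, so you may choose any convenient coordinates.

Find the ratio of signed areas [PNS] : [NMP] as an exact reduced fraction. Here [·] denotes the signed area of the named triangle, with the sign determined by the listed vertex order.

[PNS]:[NMP] = -3

Set P = (0, 0), M = (1, 0), N = (0, 1); any affine frame gives the same invariant.
1. S lies on line MN with MS:SN = 4:(-3) ⇒ S = (-3, 4)
2·[PNS] = 3, 2·[NMP] = -1
[PNS]:[NMP] = 3:-1 = -3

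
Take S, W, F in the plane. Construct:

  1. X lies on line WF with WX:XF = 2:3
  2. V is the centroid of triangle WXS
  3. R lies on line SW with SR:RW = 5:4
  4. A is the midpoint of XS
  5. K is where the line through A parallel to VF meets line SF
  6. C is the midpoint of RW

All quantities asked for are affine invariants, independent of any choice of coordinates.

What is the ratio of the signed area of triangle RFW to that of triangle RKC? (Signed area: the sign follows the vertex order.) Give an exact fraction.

Work in coordinates with S = (0, 0), W = (1, 0), F = (0, 1).
1. X lies on line WF with WX:XF = 2:3 ⇒ X = (3/5, 2/5)
2. V is the centroid of triangle WXS ⇒ V = (8/15, 2/15)
3. R lies on line SW with SR:RW = 5:4 ⇒ R = (5/9, 0)
4. A is the midpoint of XS ⇒ A = (3/10, 1/5)
5. K is where the line through A parallel to VF meets line SF ⇒ K = (0, 11/16)
6. C is the midpoint of RW ⇒ C = (7/9, 0)
2·[RFW] = -4/9, 2·[RKC] = -11/72
[RFW]:[RKC] = -4/9:-11/72 = 32/11

[RFW]:[RKC] = 32/11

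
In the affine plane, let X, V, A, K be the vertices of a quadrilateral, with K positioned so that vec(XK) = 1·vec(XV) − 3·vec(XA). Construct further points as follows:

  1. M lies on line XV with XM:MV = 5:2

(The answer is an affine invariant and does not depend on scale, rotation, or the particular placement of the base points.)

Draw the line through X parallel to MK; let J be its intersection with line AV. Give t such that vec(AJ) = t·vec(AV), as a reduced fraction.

t = -2/19

Work in coordinates with X = (0, 0), V = (1, 0), A = (0, 1), K = (1, -3).
1. M lies on line XV with XM:MV = 5:2 ⇒ M = (5/7, 0)
through X parallel to MK: direction (2/7, -3); meets AV at J = (-2/19, 21/19)
J = A + t·(V−A) with t = -2/19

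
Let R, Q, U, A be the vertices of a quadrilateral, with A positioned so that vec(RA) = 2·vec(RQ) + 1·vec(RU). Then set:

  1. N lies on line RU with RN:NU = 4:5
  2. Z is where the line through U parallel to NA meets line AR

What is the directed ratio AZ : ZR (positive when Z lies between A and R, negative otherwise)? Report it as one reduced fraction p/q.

Work in coordinates with R = (0, 0), Q = (1, 0), U = (0, 1), A = (2, 1).
1. N lies on line RU with RN:NU = 4:5 ⇒ N = (0, 4/9)
2. Z is where the line through U parallel to NA meets line AR ⇒ Z = (9/2, 9/4)
Z = A + t·(R−A) with t = -5/4, so AZ:ZR = t:(1−t) = -5/4:9/4

AZ:ZR = -5/9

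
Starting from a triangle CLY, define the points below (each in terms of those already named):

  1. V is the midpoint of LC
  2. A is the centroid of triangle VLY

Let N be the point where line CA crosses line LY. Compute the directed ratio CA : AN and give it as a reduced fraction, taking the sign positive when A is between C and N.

Set C = (0, 0), L = (1, 0), Y = (0, 1); any affine frame gives the same invariant.
1. V is the midpoint of LC ⇒ V = (1/2, 0)
2. A is the centroid of triangle VLY ⇒ A = (1/2, 1/3)
line CA meets LY at N = (3/5, 2/5)
A = C + t·(N−C) with t = 5/6, so CA:AN = 5/6:1/6

CA:AN = 5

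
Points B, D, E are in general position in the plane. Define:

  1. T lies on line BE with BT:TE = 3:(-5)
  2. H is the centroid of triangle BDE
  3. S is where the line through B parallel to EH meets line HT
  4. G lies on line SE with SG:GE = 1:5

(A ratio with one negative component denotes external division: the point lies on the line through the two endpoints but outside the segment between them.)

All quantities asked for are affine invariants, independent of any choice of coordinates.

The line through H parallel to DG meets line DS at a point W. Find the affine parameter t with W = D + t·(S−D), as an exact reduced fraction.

t = -35/18

Work in coordinates with B = (0, 0), D = (1, 0), E = (0, 1).
1. T lies on line BE with BT:TE = 3:(-5) ⇒ T = (0, -3/2)
2. H is the centroid of triangle BDE ⇒ H = (1/3, 1/3)
3. S is where the line through B parallel to EH meets line HT ⇒ S = (1/5, -2/5)
4. G lies on line SE with SG:GE = 1:5 ⇒ G = (1/6, -1/6)
through H parallel to DG: direction (-5/6, -1/6); meets DS at W = (23/9, 7/9)
W = D + t·(S−D) with t = -35/18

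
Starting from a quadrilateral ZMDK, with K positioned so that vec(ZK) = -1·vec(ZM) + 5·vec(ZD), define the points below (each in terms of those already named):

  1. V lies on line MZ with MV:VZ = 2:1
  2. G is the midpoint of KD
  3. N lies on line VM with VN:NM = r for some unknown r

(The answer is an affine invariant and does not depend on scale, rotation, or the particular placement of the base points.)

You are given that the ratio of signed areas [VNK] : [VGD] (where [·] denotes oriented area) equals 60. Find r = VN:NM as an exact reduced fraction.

r = -3/2

Set Z = (0, 0), M = (1, 0), D = (0, 1), K = (-1, 5); any affine frame gives the same invariant.
1. V lies on line MZ with MV:VZ = 2:1 ⇒ V = (1/3, 0)
2. G is the midpoint of KD ⇒ G = (-1/2, 3)
3. With VN:NM = r, write λ = r/(r+1) so N = V + λ·(M−V); N is affine-linear in λ
Every point depending on N is an affine combination of N and λ-independent points, so each such coordinate is linear in λ; the λ² term in each signed area is a multiple of (M−V)×(M−V) = 0, so 2·[VNK] and 2·[VGD] are each linear in λ. Evaluating at λ=0 and λ=1:
  2·[VNK] = 10/3·λ,   2·[VGD] = 1/6
So [VNK]:[VGD] = (10/3·λ) / (1/6). Setting this equal to 60:
  10/3·λ = 60·(1/6)  ⇒  λ = 3
Then r = λ/(1−λ) = (3)/(-2) = -3/2. Check: with r = -3/2, N = (7/3, 0) and [VNK]:[VGD] = 60 as required.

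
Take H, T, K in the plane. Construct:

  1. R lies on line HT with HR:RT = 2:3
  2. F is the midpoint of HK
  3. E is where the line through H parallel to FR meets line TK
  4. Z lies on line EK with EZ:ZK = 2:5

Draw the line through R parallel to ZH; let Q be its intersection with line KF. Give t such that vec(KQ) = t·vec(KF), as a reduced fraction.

t = 23/25

Assign H = (0, 0), T = (1, 0), K = (0, 1) — the answer is frame-independent, so this choice is without loss of generality.
1. R lies on line HT with HR:RT = 2:3 ⇒ R = (2/5, 0)
2. F is the midpoint of HK ⇒ F = (0, 1/2)
3. E is where the line through H parallel to FR meets line TK ⇒ E = (-4, 5)
4. Z lies on line EK with EZ:ZK = 2:5 ⇒ Z = (-20/7, 27/7)
through R parallel to ZH: direction (20/7, -27/7); meets KF at Q = (0, 27/50)
Q = K + t·(F−K) with t = 23/25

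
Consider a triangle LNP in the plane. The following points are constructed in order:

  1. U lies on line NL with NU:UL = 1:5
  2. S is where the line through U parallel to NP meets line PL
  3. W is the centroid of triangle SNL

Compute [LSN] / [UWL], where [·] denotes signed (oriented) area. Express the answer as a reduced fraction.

Work in coordinates with L = (0, 0), N = (1, 0), P = (0, 1).
1. U lies on line NL with NU:UL = 1:5 ⇒ U = (5/6, 0)
2. S is where the line through U parallel to NP meets line PL ⇒ S = (0, 5/6)
3. W is the centroid of triangle SNL ⇒ W = (1/3, 5/18)
2·[LSN] = -5/6, 2·[UWL] = 25/108
[LSN]:[UWL] = -5/6:25/108 = -18/5

[LSN]:[UWL] = -18/5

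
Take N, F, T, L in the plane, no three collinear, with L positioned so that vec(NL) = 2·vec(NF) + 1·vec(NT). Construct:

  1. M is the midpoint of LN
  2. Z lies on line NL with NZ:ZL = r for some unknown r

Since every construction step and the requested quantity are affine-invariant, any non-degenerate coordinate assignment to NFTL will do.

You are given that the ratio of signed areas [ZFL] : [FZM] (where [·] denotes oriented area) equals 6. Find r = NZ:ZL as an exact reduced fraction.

Assign N = (0, 0), F = (1, 0), T = (0, 1), L = (2, 1) — the answer is frame-independent, so this choice is without loss of generality.
1. M is the midpoint of LN ⇒ M = (1, 1/2)
2. With NZ:ZL = r, write λ = r/(r+1) so Z = N + λ·(L−N); Z is affine-linear in λ
Every point depending on Z is an affine combination of Z and λ-independent points, so each such coordinate is linear in λ; the λ² term in each signed area is a multiple of (L−N)×(L−N) = 0, so 2·[ZFL] and 2·[FZM] are each linear in λ. Evaluating at λ=0 and λ=1:
  2·[ZFL] = −λ + 1,   2·[FZM] = λ − 1/2
So [ZFL]:[FZM] = (−λ + 1) / (λ − 1/2). Setting this equal to 6:
  −λ + 1 = 6·(λ − 1/2)  ⇒  λ = 4/7
Then r = λ/(1−λ) = (4/7)/(3/7) = 4/3. Check: with r = 4/3, Z = (8/7, 4/7) and [ZFL]:[FZM] = 6 as required.

r = 4/3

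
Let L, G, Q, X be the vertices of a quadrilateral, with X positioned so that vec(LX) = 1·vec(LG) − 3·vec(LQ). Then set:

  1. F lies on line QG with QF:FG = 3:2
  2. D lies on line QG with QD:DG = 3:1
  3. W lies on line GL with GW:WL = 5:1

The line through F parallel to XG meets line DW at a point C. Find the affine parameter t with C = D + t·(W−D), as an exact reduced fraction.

Set L = (0, 0), G = (1, 0), Q = (0, 1), X = (1, -3); any affine frame gives the same invariant.
1. F lies on line QG with QF:FG = 3:2 ⇒ F = (3/5, 2/5)
2. D lies on line QG with QD:DG = 3:1 ⇒ D = (3/4, 1/4)
3. W lies on line GL with GW:WL = 5:1 ⇒ W = (1/6, 0)
through F parallel to XG: direction (0, 3); meets DW at C = (3/5, 13/70)
C = D + t·(W−D) with t = 9/35

t = 9/35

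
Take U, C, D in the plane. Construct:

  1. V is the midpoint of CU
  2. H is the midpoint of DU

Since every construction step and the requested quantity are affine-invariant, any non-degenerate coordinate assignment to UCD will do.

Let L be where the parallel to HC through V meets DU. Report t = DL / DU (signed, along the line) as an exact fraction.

Set U = (0, 0), C = (1, 0), D = (0, 1); any affine frame gives the same invariant.
1. V is the midpoint of CU ⇒ V = (1/2, 0)
2. H is the midpoint of DU ⇒ H = (0, 1/2)
through V parallel to HC: direction (1, -1/2); meets DU at L = (0, 1/4)
L = D + t·(U−D) with t = 3/4

t = 3/4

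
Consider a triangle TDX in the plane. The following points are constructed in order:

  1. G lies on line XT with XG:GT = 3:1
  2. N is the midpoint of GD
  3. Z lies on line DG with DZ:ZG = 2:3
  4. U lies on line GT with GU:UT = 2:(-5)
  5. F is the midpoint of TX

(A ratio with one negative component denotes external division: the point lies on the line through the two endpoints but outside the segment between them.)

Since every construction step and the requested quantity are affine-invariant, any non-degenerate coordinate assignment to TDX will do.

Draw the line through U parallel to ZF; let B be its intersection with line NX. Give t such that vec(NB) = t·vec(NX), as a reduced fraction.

t = -1/13

Choose coordinates T = (0, 0), D = (1, 0), X = (0, 1).
1. G lies on line XT with XG:GT = 3:1 ⇒ G = (0, 1/4)
2. N is the midpoint of GD ⇒ N = (1/2, 1/8)
3. Z lies on line DG with DZ:ZG = 2:3 ⇒ Z = (3/5, 1/10)
4. U lies on line GT with GU:UT = 2:(-5) ⇒ U = (0, 5/12)
5. F is the midpoint of TX ⇒ F = (0, 1/2)
through U parallel to ZF: direction (-3/5, 2/5); meets NX at B = (7/13, 3/52)
B = N + t·(X−N) with t = -1/13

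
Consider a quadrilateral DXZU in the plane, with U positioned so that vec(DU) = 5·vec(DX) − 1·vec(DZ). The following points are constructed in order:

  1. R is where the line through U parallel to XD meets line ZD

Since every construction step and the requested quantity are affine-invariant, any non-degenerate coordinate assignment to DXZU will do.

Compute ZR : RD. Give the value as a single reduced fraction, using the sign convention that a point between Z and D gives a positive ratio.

Assign D = (0, 0), X = (1, 0), Z = (0, 1), U = (5, -1) — the answer is frame-independent, so this choice is without loss of generality.
1. R is where the line through U parallel to XD meets line ZD ⇒ R = (0, -1)
R = Z + t·(D−Z) with t = 2, so ZR:RD = t:(1−t) = 2:-1

ZR:RD = -2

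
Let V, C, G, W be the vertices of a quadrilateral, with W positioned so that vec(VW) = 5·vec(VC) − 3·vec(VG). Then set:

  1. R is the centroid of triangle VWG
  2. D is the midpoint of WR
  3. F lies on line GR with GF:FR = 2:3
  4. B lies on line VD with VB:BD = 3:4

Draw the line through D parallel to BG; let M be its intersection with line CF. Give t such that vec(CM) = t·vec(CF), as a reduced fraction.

t = -13

Assign V = (0, 0), C = (1, 0), G = (0, 1), W = (5, -3) — the answer is frame-independent, so this choice is without loss of generality.
1. R is the centroid of triangle VWG ⇒ R = (5/3, -2/3)
2. D is the midpoint of WR ⇒ D = (10/3, -11/6)
3. F lies on line GR with GF:FR = 2:3 ⇒ F = (2/3, 1/3)
4. B lies on line VD with VB:BD = 3:4 ⇒ B = (10/7, -11/14)
through D parallel to BG: direction (-10/7, 25/14); meets CF at M = (16/3, -13/3)
M = C + t·(F−C) with t = -13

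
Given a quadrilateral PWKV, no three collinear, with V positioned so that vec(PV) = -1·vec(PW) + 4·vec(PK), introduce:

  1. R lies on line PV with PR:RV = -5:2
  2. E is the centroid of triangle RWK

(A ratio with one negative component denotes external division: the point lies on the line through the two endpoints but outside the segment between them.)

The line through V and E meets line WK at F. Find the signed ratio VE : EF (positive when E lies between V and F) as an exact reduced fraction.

Set P = (0, 0), W = (1, 0), K = (0, 1), V = (-1, 4); any affine frame gives the same invariant.
1. R lies on line PV with PR:RV = -5:2 ⇒ R = (-5/3, 20/3)
2. E is the centroid of triangle RWK ⇒ E = (-2/9, 23/9)
line VE meets WK at F = (4/3, -1/3)
E = V + t·(F−V) with t = 1/3, so VE:EF = 1/3:2/3

VE:EF = 1/2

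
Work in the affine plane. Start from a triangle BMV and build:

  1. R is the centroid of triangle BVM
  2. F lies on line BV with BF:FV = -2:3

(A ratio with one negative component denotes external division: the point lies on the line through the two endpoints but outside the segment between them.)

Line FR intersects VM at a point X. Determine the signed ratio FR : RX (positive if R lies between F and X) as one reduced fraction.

Assign B = (0, 0), M = (1, 0), V = (0, 1) — the answer is frame-independent, so this choice is without loss of generality.
1. R is the centroid of triangle BVM ⇒ R = (1/3, 1/3)
2. F lies on line BV with BF:FV = -2:3 ⇒ F = (0, -2)
line FR meets VM at X = (3/8, 5/8)
R = F + t·(X−F) with t = 8/9, so FR:RX = 8/9:1/9

FR:RX = 8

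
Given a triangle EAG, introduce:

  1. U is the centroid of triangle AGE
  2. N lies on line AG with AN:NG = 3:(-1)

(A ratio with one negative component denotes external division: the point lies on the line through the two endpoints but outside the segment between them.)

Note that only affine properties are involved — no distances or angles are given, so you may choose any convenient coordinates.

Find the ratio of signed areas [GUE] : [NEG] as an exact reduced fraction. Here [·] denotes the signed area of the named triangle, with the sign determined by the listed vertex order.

Choose coordinates E = (0, 0), A = (1, 0), G = (0, 1).
1. U is the centroid of triangle AGE ⇒ U = (1/3, 1/3)
2. N lies on line AG with AN:NG = 3:(-1) ⇒ N = (-1/2, 3/2)
2·[GUE] = -1/3, 2·[NEG] = 1/2
[GUE]:[NEG] = -1/3:1/2 = -2/3

[GUE]:[NEG] = -2/3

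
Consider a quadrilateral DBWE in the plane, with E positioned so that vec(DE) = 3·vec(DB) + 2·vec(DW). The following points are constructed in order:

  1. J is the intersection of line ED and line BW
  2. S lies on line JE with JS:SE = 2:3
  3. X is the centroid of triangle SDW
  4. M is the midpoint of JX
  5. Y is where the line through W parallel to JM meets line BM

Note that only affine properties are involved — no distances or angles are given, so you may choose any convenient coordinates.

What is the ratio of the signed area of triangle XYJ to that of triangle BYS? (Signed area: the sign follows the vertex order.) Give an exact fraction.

Assign D = (0, 0), B = (1, 0), W = (0, 1), E = (3, 2) — the answer is frame-independent, so this choice is without loss of generality.
1. J is the intersection of line ED and line BW ⇒ J = (3/5, 2/5)
2. S lies on line JE with JS:SE = 2:3 ⇒ S = (39/25, 26/25)
3. X is the centroid of triangle SDW ⇒ X = (13/25, 17/25)
4. M is the midpoint of JX ⇒ M = (14/25, 27/50)
5. Y is where the line through W parallel to JM meets line BM ⇒ Y = (-1/10, 27/20)
2·[XYJ] = 3/25, 2·[BYS] = -19/10
[XYJ]:[BYS] = 3/25:-19/10 = -6/95

[XYJ]:[BYS] = -6/95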